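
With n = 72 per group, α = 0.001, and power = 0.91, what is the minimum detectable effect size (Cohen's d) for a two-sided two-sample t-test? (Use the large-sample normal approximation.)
d ≈ 0.77

Minimum detectable effect (two-sample t-test, normal approximation):
d = (z_{α/2} + z_β) / √(n/2)
d = (3.291 + 1.341) / √(72/2)
d = 4.631 / 6.000
d ≈ 0.77

By Cohen's convention (0.2 small / 0.5 medium / 0.8 large): medium effect.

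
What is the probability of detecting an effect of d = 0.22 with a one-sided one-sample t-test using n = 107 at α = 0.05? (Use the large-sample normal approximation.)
Power ≈ 0.74

Power calculation (one-sample t-test, normal approximation):
z_β = d · √n - z_α
z_β = 0.22 · √107 - 1.645
z_β = 0.22 · 10.344 - 1.645
z_β = 0.631

Power = Φ(z_β) = Φ(0.631) ≈ 0.736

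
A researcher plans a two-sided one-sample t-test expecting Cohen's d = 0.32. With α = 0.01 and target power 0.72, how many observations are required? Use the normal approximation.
n = 98

Sample size formula (one-sample t-test, normal approximation):
n = ((z_{α/2} + z_β) / d)²

z_{α/2} = 2.576 (for α = 0.01, two-sided)
z_β = 0.583 (for power = 0.72)
d = 0.32

n = ((2.576 + 0.583) / 0.32)²
n = (9.872)²
n ≈ 97.46
Round up to the next whole number: n = 98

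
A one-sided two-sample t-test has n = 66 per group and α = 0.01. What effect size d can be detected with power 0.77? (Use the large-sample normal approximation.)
d ≈ 0.53

Minimum detectable effect (two-sample t-test, normal approximation):
d = (z_α + z_β) / √(n/2)
d = (2.326 + 0.739) / √(66/2)
d = 3.065 / 5.745
d ≈ 0.53

By Cohen's convention (0.2 small / 0.5 medium / 0.8 large): medium effect.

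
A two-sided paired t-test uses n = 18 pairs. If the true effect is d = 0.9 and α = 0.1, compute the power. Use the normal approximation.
Power ≈ 0.99

Power calculation (paired t-test, normal approximation):
z_β = d · √n - z_{α/2}
z_β = 0.9 · √18 - 1.645
z_β = 0.9 · 4.243 - 1.645
z_β = 2.174

Power = Φ(z_β) = Φ(2.174) ≈ 0.985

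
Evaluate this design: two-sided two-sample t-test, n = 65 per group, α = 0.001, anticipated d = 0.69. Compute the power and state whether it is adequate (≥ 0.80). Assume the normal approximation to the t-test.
Power ≈ 0.74; the study is underpowered (power < 0.80)

Power calculation (two-sample t-test, normal approximation):
z_β = d · √(n/2) - z_{α/2}
z_β = 0.69 · √(65/2) - 3.291
z_β = 0.69 · 5.701 - 3.291
z_β = 0.643

Power = Φ(z_β) = Φ(0.643) ≈ 0.740

Effect size d = 0.69 is medium by Cohen's convention (0.2/0.5/0.8).

Threshold: power ≥ 0.80 is conventionally adequate.
Power ≈ 0.74 → the study is underpowered (power < 0.80).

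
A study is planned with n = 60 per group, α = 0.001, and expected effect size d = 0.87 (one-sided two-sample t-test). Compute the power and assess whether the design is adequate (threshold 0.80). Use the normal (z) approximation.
Power ≈ 0.95; the study is adequately powered (power ≥ 0.80)

Power calculation (two-sample t-test, normal approximation):
z_β = d · √(n/2) - z_α
z_β = 0.87 · √(60/2) - 3.090
z_β = 0.87 · 5.477 - 3.090
z_β = 1.675

Power = Φ(z_β) = Φ(1.675) ≈ 0.953

Effect size d = 0.87 is large by Cohen's convention (0.2/0.5/0.8).

Threshold: power ≥ 0.80 is conventionally adequate.
Power ≈ 0.95 → the study is adequately powered (power ≥ 0.80).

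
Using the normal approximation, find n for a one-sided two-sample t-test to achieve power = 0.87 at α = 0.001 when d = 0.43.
n = 193 per group

Sample size formula (two-sample t-test, normal approximation):
n = 2 · ((z_α + z_β) / d)²

z_α = 3.090 (for α = 0.001, one-sided)
z_β = 1.126 (for power = 0.87)
d = 0.43

n = 2 · ((3.090 + 1.126) / 0.43)²
n = 2 · (9.805)²
n ≈ 192.28
Round up to the next whole number: n = 193 per group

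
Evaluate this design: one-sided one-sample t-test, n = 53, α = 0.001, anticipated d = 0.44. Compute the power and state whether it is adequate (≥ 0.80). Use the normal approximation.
Power ≈ 0.54; the study is underpowered (power < 0.80)

Power calculation (one-sample t-test, normal approximation):
z_β = d · √n - z_α
z_β = 0.44 · √53 - 3.090
z_β = 0.44 · 7.280 - 3.090
z_β = 0.113

Power = Φ(z_β) = Φ(0.113) ≈ 0.545

Effect size d = 0.44 is small by Cohen's convention (0.2/0.5/0.8).

Threshold: power ≥ 0.80 is conventionally adequate.
Power ≈ 0.54 → the study is underpowered (power < 0.80).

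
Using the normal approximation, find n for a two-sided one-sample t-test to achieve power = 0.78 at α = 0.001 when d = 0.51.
n = 64

Sample size formula (one-sample t-test, normal approximation):
n = ((z_{α/2} + z_β) / d)²

z_{α/2} = 3.291 (for α = 0.001, two-sided)
z_β = 0.772 (for power = 0.78)
d = 0.51

n = ((3.291 + 0.772) / 0.51)²
n = (7.967)²
n ≈ 63.47
Round up to the next whole number: n = 64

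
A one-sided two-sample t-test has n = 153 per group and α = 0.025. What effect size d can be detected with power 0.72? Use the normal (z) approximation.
d ≈ 0.29

Minimum detectable effect (two-sample t-test, normal approximation):
d = (z_α + z_β) / √(n/2)
d = (1.960 + 0.583) / √(153/2)
d = 2.543 / 8.746
d ≈ 0.29

By Cohen's convention (0.2 small / 0.5 medium / 0.8 large): small effect.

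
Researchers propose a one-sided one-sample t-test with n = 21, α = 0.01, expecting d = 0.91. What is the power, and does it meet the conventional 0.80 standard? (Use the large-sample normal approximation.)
Power ≈ 0.97; the study is adequately powered (power ≥ 0.80)

Power calculation (one-sample t-test, normal approximation):
z_β = d · √n - z_α
z_β = 0.91 · √21 - 2.326
z_β = 0.91 · 4.583 - 2.326
z_β = 1.844

Power = Φ(z_β) = Φ(1.844) ≈ 0.967

Effect size d = 0.91 is large by Cohen's convention (0.2/0.5/0.8).

Threshold: power ≥ 0.80 is conventionally adequate.
Power ≈ 0.97 → the study is adequately powered (power ≥ 0.80).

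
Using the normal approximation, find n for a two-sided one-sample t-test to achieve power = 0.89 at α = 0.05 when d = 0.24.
n = 177

Sample size formula (one-sample t-test, normal approximation):
n = ((z_{α/2} + z_β) / d)²

z_{α/2} = 1.960 (for α = 0.05, two-sided)
z_β = 1.227 (for power = 0.89)
d = 0.24

n = ((1.960 + 1.227) / 0.24)²
n = (13.279)²
n ≈ 176.33
Round up to the next whole number: n = 177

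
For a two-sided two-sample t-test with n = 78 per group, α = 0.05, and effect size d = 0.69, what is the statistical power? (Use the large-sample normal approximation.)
Power ≈ 0.99

Power calculation (two-sample t-test, normal approximation):
z_β = d · √(n/2) - z_{α/2}
z_β = 0.69 · √(78/2) - 1.960
z_β = 0.69 · 6.245 - 1.960
z_β = 2.349

Power = Φ(z_β) = Φ(2.349) ≈ 0.991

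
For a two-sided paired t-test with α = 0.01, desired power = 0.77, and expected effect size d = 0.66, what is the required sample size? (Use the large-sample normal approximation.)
n = 26 pairs

Sample size formula (paired t-test, normal approximation):
n = ((z_{α/2} + z_β) / d)²

z_{α/2} = 2.576 (for α = 0.01, two-sided)
z_β = 0.739 (for power = 0.77)
d = 0.66

n = ((2.576 + 0.739) / 0.66)²
n = (5.023)²
n ≈ 25.23
Round up to the next whole number: n = 26 pairs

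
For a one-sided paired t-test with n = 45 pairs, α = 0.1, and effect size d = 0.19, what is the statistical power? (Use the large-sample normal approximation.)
Power ≈ 0.50

Power calculation (paired t-test, normal approximation):
z_β = d · √n - z_α
z_β = 0.19 · √45 - 1.282
z_β = 0.19 · 6.708 - 1.282
z_β = -0.007

Power = Φ(z_β) = Φ(-0.007) ≈ 0.497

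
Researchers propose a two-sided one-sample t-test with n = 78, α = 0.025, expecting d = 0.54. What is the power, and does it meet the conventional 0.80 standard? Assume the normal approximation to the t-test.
Power ≈ 0.99; the study is adequately powered (power ≥ 0.80)

Power calculation (one-sample t-test, normal approximation):
z_β = d · √n - z_{α/2}
z_β = 0.54 · √78 - 2.241
z_β = 0.54 · 8.832 - 2.241
z_β = 2.528

Power = Φ(z_β) = Φ(2.528) ≈ 0.994

Effect size d = 0.54 is medium by Cohen's convention (0.2/0.5/0.8).

Threshold: power ≥ 0.80 is conventionally adequate.
Power ≈ 0.99 → the study is adequately powered (power ≥ 0.80).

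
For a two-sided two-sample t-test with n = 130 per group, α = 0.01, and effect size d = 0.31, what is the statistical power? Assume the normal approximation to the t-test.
Power ≈ 0.47

Power calculation (two-sample t-test, normal approximation):
z_β = d · √(n/2) - z_{α/2}
z_β = 0.31 · √(130/2) - 2.576
z_β = 0.31 · 8.062 - 2.576
z_β = -0.077

Power = Φ(z_β) = Φ(-0.077) ≈ 0.469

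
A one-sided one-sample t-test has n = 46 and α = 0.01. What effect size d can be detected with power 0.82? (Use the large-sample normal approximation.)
d ≈ 0.48

Minimum detectable effect (one-sample t-test, normal approximation):
d = (z_α + z_β) / √n
d = (2.326 + 0.915) / √46
d = 3.242 / 6.782
d ≈ 0.48

By Cohen's convention (0.2 small / 0.5 medium / 0.8 large): small effect.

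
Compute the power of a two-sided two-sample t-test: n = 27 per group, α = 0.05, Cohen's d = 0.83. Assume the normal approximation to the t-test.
Power ≈ 0.86

Power calculation (two-sample t-test, normal approximation):
z_β = d · √(n/2) - z_{α/2}
z_β = 0.83 · √(27/2) - 1.960
z_β = 0.83 · 3.674 - 1.960
z_β = 1.090

Power = Φ(z_β) = Φ(1.090) ≈ 0.862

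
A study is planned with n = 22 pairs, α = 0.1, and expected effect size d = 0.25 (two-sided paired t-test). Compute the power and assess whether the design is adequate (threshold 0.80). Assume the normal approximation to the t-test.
Power ≈ 0.32; the study is underpowered (power < 0.80)

Power calculation (paired t-test, normal approximation):
z_β = d · √n - z_{α/2}
z_β = 0.25 · √22 - 1.645
z_β = 0.25 · 4.690 - 1.645
z_β = -0.472

Power = Φ(z_β) = Φ(-0.472) ≈ 0.318

Effect size d = 0.25 is small by Cohen's convention (0.2/0.5/0.8).

Threshold: power ≥ 0.80 is conventionally adequate.
Power ≈ 0.32 → the study is underpowered (power < 0.80).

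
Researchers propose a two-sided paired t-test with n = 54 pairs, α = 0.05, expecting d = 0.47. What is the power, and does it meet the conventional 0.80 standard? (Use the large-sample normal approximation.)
Power ≈ 0.93; the study is adequately powered (power ≥ 0.80)

Power calculation (paired t-test, normal approximation):
z_β = d · √n - z_{α/2}
z_β = 0.47 · √54 - 1.960
z_β = 0.47 · 7.348 - 1.960
z_β = 1.494

Power = Φ(z_β) = Φ(1.494) ≈ 0.932

Effect size d = 0.47 is small by Cohen's convention (0.2/0.5/0.8).

Threshold: power ≥ 0.80 is conventionally adequate.
Power ≈ 0.93 → the study is adequately powered (power ≥ 0.80).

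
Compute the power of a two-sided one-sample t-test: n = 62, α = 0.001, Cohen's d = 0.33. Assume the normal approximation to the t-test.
Power ≈ 0.24

Power calculation (one-sample t-test, normal approximation):
z_β = d · √n - z_{α/2}
z_β = 0.33 · √62 - 3.291
z_β = 0.33 · 7.874 - 3.291
z_β = -0.692

Power = Φ(z_β) = Φ(-0.692) ≈ 0.244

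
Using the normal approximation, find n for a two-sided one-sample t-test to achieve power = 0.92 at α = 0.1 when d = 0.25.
n = 149

Sample size formula (one-sample t-test, normal approximation):
n = ((z_{α/2} + z_β) / d)²

z_{α/2} = 1.645 (for α = 0.1, two-sided)
z_β = 1.405 (for power = 0.92)
d = 0.25

n = ((1.645 + 1.405) / 0.25)²
n = (12.200)²
n ≈ 148.84
Round up to the next whole number: n = 149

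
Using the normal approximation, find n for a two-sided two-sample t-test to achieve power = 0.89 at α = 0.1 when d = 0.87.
n = 22 per group

Sample size formula (two-sample t-test, normal approximation):
n = 2 · ((z_{α/2} + z_β) / d)²

z_{α/2} = 1.645 (for α = 0.1, two-sided)
z_β = 1.227 (for power = 0.89)
d = 0.87

n = 2 · ((1.645 + 1.227) / 0.87)²
n = 2 · (3.301)²
n ≈ 21.79
Round up to the next whole number: n = 22 per group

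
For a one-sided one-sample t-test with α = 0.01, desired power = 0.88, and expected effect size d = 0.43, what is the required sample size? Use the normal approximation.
n = 67

Sample size formula (one-sample t-test, normal approximation):
n = ((z_α + z_β) / d)²

z_α = 2.326 (for α = 0.01, one-sided)
z_β = 1.175 (for power = 0.88)
d = 0.43

n = ((2.326 + 1.175) / 0.43)²
n = (8.142)²
n ≈ 66.29
Round up to the next whole number: n = 67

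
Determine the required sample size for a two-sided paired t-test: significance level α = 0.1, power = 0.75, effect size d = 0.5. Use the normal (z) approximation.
n = 22 pairs

Sample size formula (paired t-test, normal approximation):
n = ((z_{α/2} + z_β) / d)²

z_{α/2} = 1.645 (for α = 0.1, two-sided)
z_β = 0.674 (for power = 0.75)
d = 0.5

n = ((1.645 + 0.674) / 0.5)²
n = (4.638)²
n ≈ 21.51
Round up to the next whole number: n = 22 pairs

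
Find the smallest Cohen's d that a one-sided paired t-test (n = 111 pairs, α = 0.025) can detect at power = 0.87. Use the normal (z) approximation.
d ≈ 0.29

Minimum detectable effect (paired t-test, normal approximation):
d = (z_α + z_β) / √n
d = (1.960 + 1.126) / √111
d = 3.086 / 10.536
d ≈ 0.29

By Cohen's convention (0.2 small / 0.5 medium / 0.8 large): small effect.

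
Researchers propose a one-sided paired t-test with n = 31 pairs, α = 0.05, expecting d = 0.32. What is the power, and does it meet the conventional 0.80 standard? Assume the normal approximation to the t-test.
Power ≈ 0.55; the study is underpowered (power < 0.80)

Power calculation (paired t-test, normal approximation):
z_β = d · √n - z_α
z_β = 0.32 · √31 - 1.645
z_β = 0.32 · 5.568 - 1.645
z_β = 0.137

Power = Φ(z_β) = Φ(0.137) ≈ 0.554

Effect size d = 0.32 is small by Cohen's convention (0.2/0.5/0.8).

Threshold: power ≥ 0.80 is conventionally adequate.
Power ≈ 0.55 → the study is underpowered (power < 0.80).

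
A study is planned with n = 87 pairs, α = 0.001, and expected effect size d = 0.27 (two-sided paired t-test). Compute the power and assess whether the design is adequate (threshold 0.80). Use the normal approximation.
Power ≈ 0.22; the study is underpowered (power < 0.80)

Power calculation (paired t-test, normal approximation):
z_β = d · √n - z_{α/2}
z_β = 0.27 · √87 - 3.291
z_β = 0.27 · 9.327 - 3.291
z_β = -0.772

Power = Φ(z_β) = Φ(-0.772) ≈ 0.220

Effect size d = 0.27 is small by Cohen's convention (0.2/0.5/0.8).

Threshold: power ≥ 0.80 is conventionally adequate.
Power ≈ 0.22 → the study is underpowered (power < 0.80).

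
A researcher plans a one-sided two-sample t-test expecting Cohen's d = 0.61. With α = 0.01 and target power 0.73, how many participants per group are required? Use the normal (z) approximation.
n = 47 per group

Sample size formula (two-sample t-test, normal approximation):
n = 2 · ((z_α + z_β) / d)²

z_α = 2.326 (for α = 0.01, one-sided)
z_β = 0.613 (for power = 0.73)
d = 0.61

n = 2 · ((2.326 + 0.613) / 0.61)²
n = 2 · (4.818)²
n ≈ 46.43
Round up to the next whole number: n = 47 per group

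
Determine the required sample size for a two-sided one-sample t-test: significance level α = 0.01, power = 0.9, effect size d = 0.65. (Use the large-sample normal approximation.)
n = 36

Sample size formula (one-sample t-test, normal approximation):
n = ((z_{α/2} + z_β) / d)²

z_{α/2} = 2.576 (for α = 0.01, two-sided)
z_β = 1.282 (for power = 0.9)
d = 0.65

n = ((2.576 + 1.282) / 0.65)²
n = (5.935)²
n ≈ 35.22
Round up to the next whole number: n = 36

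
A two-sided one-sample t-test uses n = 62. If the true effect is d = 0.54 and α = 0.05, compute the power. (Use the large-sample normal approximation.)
Power ≈ 0.99

Power calculation (one-sample t-test, normal approximation):
z_β = d · √n - z_{α/2}
z_β = 0.54 · √62 - 1.960
z_β = 0.54 · 7.874 - 1.960
z_β = 2.292

Power = Φ(z_β) = Φ(2.292) ≈ 0.989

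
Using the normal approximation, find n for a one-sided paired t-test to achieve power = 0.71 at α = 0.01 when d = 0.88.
n = 11 pairs

Sample size formula (paired t-test, normal approximation):
n = ((z_α + z_β) / d)²

z_α = 2.326 (for α = 0.01, one-sided)
z_β = 0.553 (for power = 0.71)
d = 0.88

n = ((2.326 + 0.553) / 0.88)²
n = (3.272)²
n ≈ 10.71
Round up to the next whole number: n = 11 pairs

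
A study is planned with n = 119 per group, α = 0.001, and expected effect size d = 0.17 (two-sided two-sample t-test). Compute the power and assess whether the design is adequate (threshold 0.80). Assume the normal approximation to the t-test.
Power ≈ 0.02; the study is underpowered (power < 0.80)

Power calculation (two-sample t-test, normal approximation):
z_β = d · √(n/2) - z_{α/2}
z_β = 0.17 · √(119/2) - 3.291
z_β = 0.17 · 7.714 - 3.291
z_β = -1.979

Power = Φ(z_β) = Φ(-1.979) ≈ 0.024

Effect size d = 0.17 is very small by Cohen's convention (0.2/0.5/0.8).

Threshold: power ≥ 0.80 is conventionally adequate.
Power ≈ 0.02 → the study is underpowered (power < 0.80).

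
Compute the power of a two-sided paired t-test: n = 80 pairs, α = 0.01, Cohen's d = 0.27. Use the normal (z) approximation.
Power ≈ 0.44

Power calculation (paired t-test, normal approximation):
z_β = d · √n - z_{α/2}
z_β = 0.27 · √80 - 2.576
z_β = 0.27 · 8.944 - 2.576
z_β = -0.161

Power = Φ(z_β) = Φ(-0.161) ≈ 0.436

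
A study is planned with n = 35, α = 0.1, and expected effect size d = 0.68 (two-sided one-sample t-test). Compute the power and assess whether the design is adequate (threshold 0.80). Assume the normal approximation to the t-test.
Power ≈ 0.99; the study is adequately powered (power ≥ 0.80)

Power calculation (one-sample t-test, normal approximation):
z_β = d · √n - z_{α/2}
z_β = 0.68 · √35 - 1.645
z_β = 0.68 · 5.916 - 1.645
z_β = 2.378

Power = Φ(z_β) = Φ(2.378) ≈ 0.991

Effect size d = 0.68 is medium by Cohen's convention (0.2/0.5/0.8).

Threshold: power ≥ 0.80 is conventionally adequate.
Power ≈ 0.99 → the study is adequately powered (power ≥ 0.80).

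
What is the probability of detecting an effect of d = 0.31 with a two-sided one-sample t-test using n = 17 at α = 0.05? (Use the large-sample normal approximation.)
Power ≈ 0.25

Power calculation (one-sample t-test, normal approximation):
z_β = d · √n - z_{α/2}
z_β = 0.31 · √17 - 1.960
z_β = 0.31 · 4.123 - 1.960
z_β = -0.682

Power = Φ(z_β) = Φ(-0.682) ≈ 0.248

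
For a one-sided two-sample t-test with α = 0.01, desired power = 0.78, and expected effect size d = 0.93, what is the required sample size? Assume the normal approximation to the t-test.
n = 23 per group

Sample size formula (two-sample t-test, normal approximation):
n = 2 · ((z_α + z_β) / d)²

z_α = 2.326 (for α = 0.01, one-sided)
z_β = 0.772 (for power = 0.78)
d = 0.93

n = 2 · ((2.326 + 0.772) / 0.93)²
n = 2 · (3.331)²
n ≈ 22.19
Round up to the next whole number: n = 23 per group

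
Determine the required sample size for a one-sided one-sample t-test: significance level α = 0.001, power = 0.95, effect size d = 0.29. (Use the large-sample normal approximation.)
n = 267

Sample size formula (one-sample t-test, normal approximation):
n = ((z_α + z_β) / d)²

z_α = 3.090 (for α = 0.001, one-sided)
z_β = 1.645 (for power = 0.95)
d = 0.29

n = ((3.090 + 1.645) / 0.29)²
n = (16.328)²
n ≈ 266.60
Round up to the next whole number: n = 267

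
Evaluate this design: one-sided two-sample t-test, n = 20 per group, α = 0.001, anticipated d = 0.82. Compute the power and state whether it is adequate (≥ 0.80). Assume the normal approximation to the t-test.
Power ≈ 0.31; the study is underpowered (power < 0.80)

Power calculation (two-sample t-test, normal approximation):
z_β = d · √(n/2) - z_α
z_β = 0.82 · √(20/2) - 3.090
z_β = 0.82 · 3.162 - 3.090
z_β = -0.497

Power = Φ(z_β) = Φ(-0.497) ≈ 0.310

Effect size d = 0.82 is large by Cohen's convention (0.2/0.5/0.8).

Threshold: power ≥ 0.80 is conventionally adequate.
Power ≈ 0.31 → the study is underpowered (power < 0.80).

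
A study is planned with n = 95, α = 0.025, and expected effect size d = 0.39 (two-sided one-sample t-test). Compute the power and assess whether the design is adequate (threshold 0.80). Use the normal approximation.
Power ≈ 0.94; the study is adequately powered (power ≥ 0.80)

Power calculation (one-sample t-test, normal approximation):
z_β = d · √n - z_{α/2}
z_β = 0.39 · √95 - 2.241
z_β = 0.39 · 9.747 - 2.241
z_β = 1.560

Power = Φ(z_β) = Φ(1.560) ≈ 0.941

Effect size d = 0.39 is small by Cohen's convention (0.2/0.5/0.8).

Threshold: power ≥ 0.80 is conventionally adequate.
Power ≈ 0.94 → the study is adequately powered (power ≥ 0.80).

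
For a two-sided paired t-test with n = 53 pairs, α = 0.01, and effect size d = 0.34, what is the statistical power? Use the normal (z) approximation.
Power ≈ 0.46

Power calculation (paired t-test, normal approximation):
z_β = d · √n - z_{α/2}
z_β = 0.34 · √53 - 2.576
z_β = 0.34 · 7.280 - 2.576
z_β = -0.101

Power = Φ(z_β) = Φ(-0.101) ≈ 0.460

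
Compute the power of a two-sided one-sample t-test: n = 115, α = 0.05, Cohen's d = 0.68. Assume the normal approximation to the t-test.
Power ≈ 1.00

Power calculation (one-sample t-test, normal approximation):
z_β = d · √n - z_{α/2}
z_β = 0.68 · √115 - 1.960
z_β = 0.68 · 10.724 - 1.960
z_β = 5.332

Power = Φ(z_β) = Φ(5.332) ≈ 1.000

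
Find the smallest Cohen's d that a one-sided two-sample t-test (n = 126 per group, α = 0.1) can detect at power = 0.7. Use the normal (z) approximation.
d ≈ 0.23

Minimum detectable effect (two-sample t-test, normal approximation):
d = (z_α + z_β) / √(n/2)
d = (1.282 + 0.524) / √(126/2)
d = 1.806 / 7.937
d ≈ 0.23

By Cohen's convention (0.2 small / 0.5 medium / 0.8 large): small effect.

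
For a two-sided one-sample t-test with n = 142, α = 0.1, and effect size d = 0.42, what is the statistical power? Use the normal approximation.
Power ≈ 1.00

Power calculation (one-sample t-test, normal approximation):
z_β = d · √n - z_{α/2}
z_β = 0.42 · √142 - 1.645
z_β = 0.42 · 11.916 - 1.645
z_β = 3.360

Power = Φ(z_β) = Φ(3.360) ≈ 1.000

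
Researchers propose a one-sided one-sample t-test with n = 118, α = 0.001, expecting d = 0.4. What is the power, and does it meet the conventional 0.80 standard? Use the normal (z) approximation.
Power ≈ 0.90; the study is adequately powered (power ≥ 0.80)

Power calculation (one-sample t-test, normal approximation):
z_β = d · √n - z_α
z_β = 0.4 · √118 - 3.090
z_β = 0.4 · 10.863 - 3.090
z_β = 1.255

Power = Φ(z_β) = Φ(1.255) ≈ 0.895

Effect size d = 0.4 is small by Cohen's convention (0.2/0.5/0.8).

Threshold: power ≥ 0.80 is conventionally adequate.
Power ≈ 0.90 → the study is adequately powered (power ≥ 0.80).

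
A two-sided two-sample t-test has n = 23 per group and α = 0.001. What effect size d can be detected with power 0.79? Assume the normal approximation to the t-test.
d ≈ 1.21

Minimum detectable effect (two-sample t-test, normal approximation):
d = (z_{α/2} + z_β) / √(n/2)
d = (3.291 + 0.806) / √(23/2)
d = 4.097 / 3.391
d ≈ 1.21

By Cohen's convention (0.2 small / 0.5 medium / 0.8 large): large effect.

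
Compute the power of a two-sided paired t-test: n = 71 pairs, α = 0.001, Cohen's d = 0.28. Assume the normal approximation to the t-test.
Power ≈ 0.18

Power calculation (paired t-test, normal approximation):
z_β = d · √n - z_{α/2}
z_β = 0.28 · √71 - 3.291
z_β = 0.28 · 8.426 - 3.291
z_β = -0.931

Power = Φ(z_β) = Φ(-0.931) ≈ 0.176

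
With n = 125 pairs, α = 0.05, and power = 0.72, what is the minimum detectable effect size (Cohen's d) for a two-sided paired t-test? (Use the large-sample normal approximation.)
d ≈ 0.23

Minimum detectable effect (paired t-test, normal approximation):
d = (z_{α/2} + z_β) / √n
d = (1.960 + 0.583) / √125
d = 2.543 / 11.180
d ≈ 0.23

By Cohen's convention (0.2 small / 0.5 medium / 0.8 large): small effect.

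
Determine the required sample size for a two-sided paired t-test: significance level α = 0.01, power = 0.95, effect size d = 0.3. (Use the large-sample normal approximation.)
n = 198 pairs

Sample size formula (paired t-test, normal approximation):
n = ((z_{α/2} + z_β) / d)²

z_{α/2} = 2.576 (for α = 0.01, two-sided)
z_β = 1.645 (for power = 0.95)
d = 0.3

n = ((2.576 + 1.645) / 0.3)²
n = (14.070)²
n ≈ 197.96
Round up to the next whole number: n = 198 pairs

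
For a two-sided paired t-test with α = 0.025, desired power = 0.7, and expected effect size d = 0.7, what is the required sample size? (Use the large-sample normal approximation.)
n = 16 pairs

Sample size formula (paired t-test, normal approximation):
n = ((z_{α/2} + z_β) / d)²

z_{α/2} = 2.241 (for α = 0.025, two-sided)
z_β = 0.524 (for power = 0.7)
d = 0.7

n = ((2.241 + 0.524) / 0.7)²
n = (3.950)²
n ≈ 15.60
Round up to the next whole number: n = 16 pairs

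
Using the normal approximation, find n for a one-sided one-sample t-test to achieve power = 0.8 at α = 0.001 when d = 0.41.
n = 92

Sample size formula (one-sample t-test, normal approximation):
n = ((z_α + z_β) / d)²

z_α = 3.090 (for α = 0.001, one-sided)
z_β = 0.842 (for power = 0.8)
d = 0.41

n = ((3.090 + 0.842) / 0.41)²
n = (9.590)²
n ≈ 91.97
Round up to the next whole number: n = 92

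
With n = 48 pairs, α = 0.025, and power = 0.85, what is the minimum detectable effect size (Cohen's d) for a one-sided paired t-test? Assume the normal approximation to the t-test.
d ≈ 0.43

Minimum detectable effect (paired t-test, normal approximation):
d = (z_α + z_β) / √n
d = (1.960 + 1.036) / √48
d = 2.996 / 6.928
d ≈ 0.43

By Cohen's convention (0.2 small / 0.5 medium / 0.8 large): small effect.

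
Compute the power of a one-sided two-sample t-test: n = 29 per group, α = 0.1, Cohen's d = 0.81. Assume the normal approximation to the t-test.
Power ≈ 0.96

Power calculation (two-sample t-test, normal approximation):
z_β = d · √(n/2) - z_α
z_β = 0.81 · √(29/2) - 1.282
z_β = 0.81 · 3.808 - 1.282
z_β = 1.803

Power = Φ(z_β) = Φ(1.803) ≈ 0.964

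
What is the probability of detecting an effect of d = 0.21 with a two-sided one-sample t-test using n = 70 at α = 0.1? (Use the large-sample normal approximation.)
Power ≈ 0.54

Power calculation (one-sample t-test, normal approximation):
z_β = d · √n - z_{α/2}
z_β = 0.21 · √70 - 1.645
z_β = 0.21 · 8.367 - 1.645
z_β = 0.112

Power = Φ(z_β) = Φ(0.112) ≈ 0.545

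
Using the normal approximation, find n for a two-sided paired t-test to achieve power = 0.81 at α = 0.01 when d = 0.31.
n = 125 pairs

Sample size formula (paired t-test, normal approximation):
n = ((z_{α/2} + z_β) / d)²

z_{α/2} = 2.576 (for α = 0.01, two-sided)
z_β = 0.878 (for power = 0.81)
d = 0.31

n = ((2.576 + 0.878) / 0.31)²
n = (11.142)²
n ≈ 124.14
Round up to the next whole number: n = 125 pairs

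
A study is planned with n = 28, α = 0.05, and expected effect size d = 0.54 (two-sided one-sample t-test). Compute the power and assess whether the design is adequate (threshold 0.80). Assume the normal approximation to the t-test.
Power ≈ 0.82; the study is adequately powered (power ≥ 0.80)

Power calculation (one-sample t-test, normal approximation):
z_β = d · √n - z_{α/2}
z_β = 0.54 · √28 - 1.960
z_β = 0.54 · 5.292 - 1.960
z_β = 0.897

Power = Φ(z_β) = Φ(0.897) ≈ 0.815

Effect size d = 0.54 is medium by Cohen's convention (0.2/0.5/0.8).

Threshold: power ≥ 0.80 is conventionally adequate.
Power ≈ 0.82 → the study is adequately powered (power ≥ 0.80).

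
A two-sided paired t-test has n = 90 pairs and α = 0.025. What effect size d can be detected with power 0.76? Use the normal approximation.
d ≈ 0.31

Minimum detectable effect (paired t-test, normal approximation):
d = (z_{α/2} + z_β) / √n
d = (2.241 + 0.706) / √90
d = 2.948 / 9.487
d ≈ 0.31

By Cohen's convention (0.2 small / 0.5 medium / 0.8 large): small effect.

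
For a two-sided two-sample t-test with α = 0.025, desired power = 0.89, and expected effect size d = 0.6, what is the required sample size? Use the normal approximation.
n = 67 per group

Sample size formula (two-sample t-test, normal approximation):
n = 2 · ((z_{α/2} + z_β) / d)²

z_{α/2} = 2.241 (for α = 0.025, two-sided)
z_β = 1.227 (for power = 0.89)
d = 0.6

n = 2 · ((2.241 + 1.227) / 0.6)²
n = 2 · (5.780)²
n ≈ 66.82
Round up to the next whole number: n = 67 per group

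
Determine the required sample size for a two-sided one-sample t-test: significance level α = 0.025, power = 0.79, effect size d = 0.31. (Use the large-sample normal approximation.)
n = 97

Sample size formula (one-sample t-test, normal approximation):
n = ((z_{α/2} + z_β) / d)²

z_{α/2} = 2.241 (for α = 0.025, two-sided)
z_β = 0.806 (for power = 0.79)
d = 0.31

n = ((2.241 + 0.806) / 0.31)²
n = (9.829)²
n ≈ 96.61
Round up to the next whole number: n = 97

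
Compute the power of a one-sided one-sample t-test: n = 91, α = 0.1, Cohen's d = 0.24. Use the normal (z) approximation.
Power ≈ 0.84

Power calculation (one-sample t-test, normal approximation):
z_β = d · √n - z_α
z_β = 0.24 · √91 - 1.282
z_β = 0.24 · 9.539 - 1.282
z_β = 1.008

Power = Φ(z_β) = Φ(1.008) ≈ 0.843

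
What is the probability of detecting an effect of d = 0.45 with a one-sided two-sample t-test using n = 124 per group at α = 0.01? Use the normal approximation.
Power ≈ 0.89

Power calculation (two-sample t-test, normal approximation):
z_β = d · √(n/2) - z_α
z_β = 0.45 · √(124/2) - 2.326
z_β = 0.45 · 7.874 - 2.326
z_β = 1.217

Power = Φ(z_β) = Φ(1.217) ≈ 0.888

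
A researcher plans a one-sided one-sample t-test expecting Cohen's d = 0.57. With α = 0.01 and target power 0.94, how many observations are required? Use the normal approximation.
n = 47

Sample size formula (one-sample t-test, normal approximation):
n = ((z_α + z_β) / d)²

z_α = 2.326 (for α = 0.01, one-sided)
z_β = 1.555 (for power = 0.94)
d = 0.57

n = ((2.326 + 1.555) / 0.57)²
n = (6.809)²
n ≈ 46.36
Round up to the next whole number: n = 47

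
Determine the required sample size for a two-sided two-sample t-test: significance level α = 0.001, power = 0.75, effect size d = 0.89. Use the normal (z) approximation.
n = 40 per group

Sample size formula (two-sample t-test, normal approximation):
n = 2 · ((z_{α/2} + z_β) / d)²

z_{α/2} = 3.291 (for α = 0.001, two-sided)
z_β = 0.674 (for power = 0.75)
d = 0.89

n = 2 · ((3.291 + 0.674) / 0.89)²
n = 2 · (4.455)²
n ≈ 39.69
Round up to the next whole number: n = 40 per group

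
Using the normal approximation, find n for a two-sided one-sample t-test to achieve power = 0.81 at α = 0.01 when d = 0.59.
n = 35

Sample size formula (one-sample t-test, normal approximation):
n = ((z_{α/2} + z_β) / d)²

z_{α/2} = 2.576 (for α = 0.01, two-sided)
z_β = 0.878 (for power = 0.81)
d = 0.59

n = ((2.576 + 0.878) / 0.59)²
n = (5.854)²
n ≈ 34.27
Round up to the next whole number: n = 35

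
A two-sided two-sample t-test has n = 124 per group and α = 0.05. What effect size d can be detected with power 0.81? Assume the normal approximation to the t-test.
d ≈ 0.36

Minimum detectable effect (two-sample t-test, normal approximation):
d = (z_{α/2} + z_β) / √(n/2)
d = (1.960 + 0.878) / √(124/2)
d = 2.838 / 7.874
d ≈ 0.36

By Cohen's convention (0.2 small / 0.5 medium / 0.8 large): small effect.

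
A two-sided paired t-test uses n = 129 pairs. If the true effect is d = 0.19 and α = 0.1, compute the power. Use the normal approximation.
Power ≈ 0.70

Power calculation (paired t-test, normal approximation):
z_β = d · √n - z_{α/2}
z_β = 0.19 · √129 - 1.645
z_β = 0.19 · 11.358 - 1.645
z_β = 0.513

Power = Φ(z_β) = Φ(0.513) ≈ 0.696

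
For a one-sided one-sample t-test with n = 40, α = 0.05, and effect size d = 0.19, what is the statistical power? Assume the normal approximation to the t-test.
Power ≈ 0.33

Power calculation (one-sample t-test, normal approximation):
z_β = d · √n - z_α
z_β = 0.19 · √40 - 1.645
z_β = 0.19 · 6.325 - 1.645
z_β = -0.443

Power = Φ(z_β) = Φ(-0.443) ≈ 0.329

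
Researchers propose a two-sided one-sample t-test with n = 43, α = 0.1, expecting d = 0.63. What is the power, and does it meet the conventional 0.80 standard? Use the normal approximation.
Power ≈ 0.99; the study is adequately powered (power ≥ 0.80)

Power calculation (one-sample t-test, normal approximation):
z_β = d · √n - z_{α/2}
z_β = 0.63 · √43 - 1.645
z_β = 0.63 · 6.557 - 1.645
z_β = 2.486

Power = Φ(z_β) = Φ(2.486) ≈ 0.994

Effect size d = 0.63 is medium by Cohen's convention (0.2/0.5/0.8).

Threshold: power ≥ 0.80 is conventionally adequate.
Power ≈ 0.99 → the study is adequately powered (power ≥ 0.80).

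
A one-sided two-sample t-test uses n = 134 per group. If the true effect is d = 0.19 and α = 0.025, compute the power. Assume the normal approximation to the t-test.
Power ≈ 0.34

Power calculation (two-sample t-test, normal approximation):
z_β = d · √(n/2) - z_α
z_β = 0.19 · √(134/2) - 1.960
z_β = 0.19 · 8.185 - 1.960
z_β = -0.405

Power = Φ(z_β) = Φ(-0.405) ≈ 0.343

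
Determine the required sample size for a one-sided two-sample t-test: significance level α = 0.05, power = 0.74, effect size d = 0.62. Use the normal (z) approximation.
n = 28 per group

Sample size formula (two-sample t-test, normal approximation):
n = 2 · ((z_α + z_β) / d)²

z_α = 1.645 (for α = 0.05, one-sided)
z_β = 0.643 (for power = 0.74)
d = 0.62

n = 2 · ((1.645 + 0.643) / 0.62)²
n = 2 · (3.690)²
n ≈ 27.23
Round up to the next whole number: n = 28 per group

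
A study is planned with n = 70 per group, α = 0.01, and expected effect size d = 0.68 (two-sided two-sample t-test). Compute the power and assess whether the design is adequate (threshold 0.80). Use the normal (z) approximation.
Power ≈ 0.93; the study is adequately powered (power ≥ 0.80)

Power calculation (two-sample t-test, normal approximation):
z_β = d · √(n/2) - z_{α/2}
z_β = 0.68 · √(70/2) - 2.576
z_β = 0.68 · 5.916 - 2.576
z_β = 1.447

Power = Φ(z_β) = Φ(1.447) ≈ 0.926

Effect size d = 0.68 is medium by Cohen's convention (0.2/0.5/0.8).

Threshold: power ≥ 0.80 is conventionally adequate.
Power ≈ 0.93 → the study is adequately powered (power ≥ 0.80).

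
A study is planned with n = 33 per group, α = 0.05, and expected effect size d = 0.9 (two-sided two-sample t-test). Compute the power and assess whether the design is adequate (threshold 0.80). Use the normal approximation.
Power ≈ 0.96; the study is adequately powered (power ≥ 0.80)

Power calculation (two-sample t-test, normal approximation):
z_β = d · √(n/2) - z_{α/2}
z_β = 0.9 · √(33/2) - 1.960
z_β = 0.9 · 4.062 - 1.960
z_β = 1.696

Power = Φ(z_β) = Φ(1.696) ≈ 0.955

Effect size d = 0.9 is large by Cohen's convention (0.2/0.5/0.8).

Threshold: power ≥ 0.80 is conventionally adequate.
Power ≈ 0.96 → the study is adequately powered (power ≥ 0.80).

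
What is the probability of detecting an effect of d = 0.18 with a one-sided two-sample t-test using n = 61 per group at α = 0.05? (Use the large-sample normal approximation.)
Power ≈ 0.26

Power calculation (two-sample t-test, normal approximation):
z_β = d · √(n/2) - z_α
z_β = 0.18 · √(61/2) - 1.645
z_β = 0.18 · 5.523 - 1.645
z_β = -0.651

Power = Φ(z_β) = Φ(-0.651) ≈ 0.258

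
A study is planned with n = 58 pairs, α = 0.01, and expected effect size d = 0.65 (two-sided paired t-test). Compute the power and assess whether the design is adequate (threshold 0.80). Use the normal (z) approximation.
Power ≈ 0.99; the study is adequately powered (power ≥ 0.80)

Power calculation (paired t-test, normal approximation):
z_β = d · √n - z_{α/2}
z_β = 0.65 · √58 - 2.576
z_β = 0.65 · 7.616 - 2.576
z_β = 2.374

Power = Φ(z_β) = Φ(2.374) ≈ 0.991

Effect size d = 0.65 is medium by Cohen's convention (0.2/0.5/0.8).

Threshold: power ≥ 0.80 is conventionally adequate.
Power ≈ 0.99 → the study is adequately powered (power ≥ 0.80).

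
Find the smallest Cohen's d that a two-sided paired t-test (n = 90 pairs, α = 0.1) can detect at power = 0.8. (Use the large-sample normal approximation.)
d ≈ 0.26

Minimum detectable effect (paired t-test, normal approximation):
d = (z_{α/2} + z_β) / √n
d = (1.645 + 0.842) / √90
d = 2.486 / 9.487
d ≈ 0.26

By Cohen's convention (0.2 small / 0.5 medium / 0.8 large): small effect.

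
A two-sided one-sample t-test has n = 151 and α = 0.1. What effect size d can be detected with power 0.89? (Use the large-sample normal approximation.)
d ≈ 0.23

Minimum detectable effect (one-sample t-test, normal approximation):
d = (z_{α/2} + z_β) / √n
d = (1.645 + 1.227) / √151
d = 2.871 / 12.288
d ≈ 0.23

By Cohen's convention (0.2 small / 0.5 medium / 0.8 large): small effect.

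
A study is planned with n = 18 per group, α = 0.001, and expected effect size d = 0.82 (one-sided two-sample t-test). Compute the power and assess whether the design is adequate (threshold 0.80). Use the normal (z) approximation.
Power ≈ 0.26; the study is underpowered (power < 0.80)

Power calculation (two-sample t-test, normal approximation):
z_β = d · √(n/2) - z_α
z_β = 0.82 · √(18/2) - 3.090
z_β = 0.82 · 3.000 - 3.090
z_β = -0.630

Power = Φ(z_β) = Φ(-0.630) ≈ 0.264

Effect size d = 0.82 is large by Cohen's convention (0.2/0.5/0.8).

Threshold: power ≥ 0.80 is conventionally adequate.
Power ≈ 0.26 → the study is underpowered (power < 0.80).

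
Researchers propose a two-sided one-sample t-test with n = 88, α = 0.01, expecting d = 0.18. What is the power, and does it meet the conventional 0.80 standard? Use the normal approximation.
Power ≈ 0.19; the study is underpowered (power < 0.80)

Power calculation (one-sample t-test, normal approximation):
z_β = d · √n - z_{α/2}
z_β = 0.18 · √88 - 2.576
z_β = 0.18 · 9.381 - 2.576
z_β = -0.887

Power = Φ(z_β) = Φ(-0.887) ≈ 0.187

Effect size d = 0.18 is very small by Cohen's convention (0.2/0.5/0.8).

Threshold: power ≥ 0.80 is conventionally adequate.
Power ≈ 0.19 → the study is underpowered (power < 0.80).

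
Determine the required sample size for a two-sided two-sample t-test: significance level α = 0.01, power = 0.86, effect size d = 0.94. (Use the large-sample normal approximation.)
n = 31 per group

Sample size formula (two-sample t-test, normal approximation):
n = 2 · ((z_{α/2} + z_β) / d)²

z_{α/2} = 2.576 (for α = 0.01, two-sided)
z_β = 1.080 (for power = 0.86)
d = 0.94

n = 2 · ((2.576 + 1.080) / 0.94)²
n = 2 · (3.889)²
n ≈ 30.25
Round up to the next whole number: n = 31 per group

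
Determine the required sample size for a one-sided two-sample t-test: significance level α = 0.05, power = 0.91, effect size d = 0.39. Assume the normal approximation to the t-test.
n = 118 per group

Sample size formula (two-sample t-test, normal approximation):
n = 2 · ((z_α + z_β) / d)²

z_α = 1.645 (for α = 0.05, one-sided)
z_β = 1.341 (for power = 0.91)
d = 0.39

n = 2 · ((1.645 + 1.341) / 0.39)²
n = 2 · (7.656)²
n ≈ 117.23
Round up to the next whole number: n = 118 per group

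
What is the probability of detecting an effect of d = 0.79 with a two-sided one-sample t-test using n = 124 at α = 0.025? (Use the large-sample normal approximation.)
Power ≈ 1.00

Power calculation (one-sample t-test, normal approximation):
z_β = d · √n - z_{α/2}
z_β = 0.79 · √124 - 2.241
z_β = 0.79 · 11.136 - 2.241
z_β = 6.556

Power = Φ(z_β) = Φ(6.556) ≈ 1.000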